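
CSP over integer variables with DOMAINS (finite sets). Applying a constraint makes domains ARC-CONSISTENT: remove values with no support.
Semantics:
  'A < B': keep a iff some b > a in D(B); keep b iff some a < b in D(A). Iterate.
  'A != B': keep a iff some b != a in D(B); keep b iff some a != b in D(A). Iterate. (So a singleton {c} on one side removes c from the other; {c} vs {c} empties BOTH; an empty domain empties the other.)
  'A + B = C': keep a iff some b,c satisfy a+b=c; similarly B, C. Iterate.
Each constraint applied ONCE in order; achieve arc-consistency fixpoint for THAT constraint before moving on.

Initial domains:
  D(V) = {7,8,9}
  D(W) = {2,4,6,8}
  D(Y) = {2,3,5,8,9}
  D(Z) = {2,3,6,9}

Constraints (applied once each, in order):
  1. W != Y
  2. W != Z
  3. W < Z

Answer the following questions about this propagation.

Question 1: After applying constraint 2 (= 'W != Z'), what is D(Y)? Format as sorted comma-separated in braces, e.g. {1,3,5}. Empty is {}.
Constraint 1 (W != Y) on D(W)={2,4,6,8} D(Y)={2,3,5,8,9}: no change
Constraint 2 (W != Z) on D(W)={2,4,6,8} D(Z)={2,3,6,9}: no change
So after constraint 2: D(Y) = {2,3,5,8,9}

Answer: {2,3,5,8,9}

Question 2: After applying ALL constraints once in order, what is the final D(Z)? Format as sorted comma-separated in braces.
Constraint 1 (W != Y) on D(W)={2,4,6,8} D(Y)={2,3,5,8,9}: no change
Constraint 2 (W != Z) on D(W)={2,4,6,8} D(Z)={2,3,6,9}: no change
Constraint 3 (W < Z) on D(W)={2,4,6,8} D(Z)={2,3,6,9}: Z {2,3,6,9}->{3,6,9}
So after all 3 constraints: D(Z) = {3,6,9}

Answer: {3,6,9}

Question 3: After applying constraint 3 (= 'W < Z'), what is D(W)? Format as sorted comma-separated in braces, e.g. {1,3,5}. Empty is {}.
Constraint 1 (W != Y) on D(W)={2,4,6,8} D(Y)={2,3,5,8,9}: no change
Constraint 2 (W != Z) on D(W)={2,4,6,8} D(Z)={2,3,6,9}: no change
Constraint 3 (W < Z) on D(W)={2,4,6,8} D(Z)={2,3,6,9}: Z {2,3,6,9}->{3,6,9}
So after constraint 3: D(W) = {2,4,6,8}

Answer: {2,4,6,8}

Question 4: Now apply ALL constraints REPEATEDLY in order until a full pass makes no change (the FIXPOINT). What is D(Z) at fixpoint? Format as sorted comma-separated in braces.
Answer: {3,6,9}

Derivation:
pass 0 (initial): D(Z)={2,3,6,9}
pass 1: Z {2,3,6,9}->{3,6,9}
pass 2: no change
Fixpoint after 2 passes: D(Z) = {3,6,9}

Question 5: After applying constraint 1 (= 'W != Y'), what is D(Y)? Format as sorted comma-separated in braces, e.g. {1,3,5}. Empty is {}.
Answer: {2,3,5,8,9}

Derivation:
Constraint 1 (W != Y) on D(W)={2,4,6,8} D(Y)={2,3,5,8,9}: no change
So after constraint 1: D(Y) = {2,3,5,8,9}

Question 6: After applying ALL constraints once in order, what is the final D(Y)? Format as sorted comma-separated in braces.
Answer: {2,3,5,8,9}

Derivation:
Constraint 1 (W != Y) on D(W)={2,4,6,8} D(Y)={2,3,5,8,9}: no change
Constraint 2 (W != Z) on D(W)={2,4,6,8} D(Z)={2,3,6,9}: no change
Constraint 3 (W < Z) on D(W)={2,4,6,8} D(Z)={2,3,6,9}: Z {2,3,6,9}->{3,6,9}
So after all 3 constraints: D(Y) = {2,3,5,8,9}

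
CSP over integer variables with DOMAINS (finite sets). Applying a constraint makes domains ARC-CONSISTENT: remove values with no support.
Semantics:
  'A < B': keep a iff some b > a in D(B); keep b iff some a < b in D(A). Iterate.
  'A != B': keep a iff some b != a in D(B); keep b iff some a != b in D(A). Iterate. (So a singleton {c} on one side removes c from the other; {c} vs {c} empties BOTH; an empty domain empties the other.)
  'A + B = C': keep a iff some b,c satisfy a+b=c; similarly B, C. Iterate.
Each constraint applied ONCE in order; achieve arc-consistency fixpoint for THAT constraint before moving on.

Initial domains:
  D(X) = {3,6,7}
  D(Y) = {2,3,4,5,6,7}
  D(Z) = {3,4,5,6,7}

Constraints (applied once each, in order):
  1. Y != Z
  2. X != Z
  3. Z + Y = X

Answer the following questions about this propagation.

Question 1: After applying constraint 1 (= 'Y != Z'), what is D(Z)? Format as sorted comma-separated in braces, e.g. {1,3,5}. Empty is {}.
Answer: {3,4,5,6,7}

Derivation:
Constraint 1 (Y != Z) on D(Y)={2,3,4,5,6,7} D(Z)={3,4,5,6,7}: no change
So after constraint 1: D(Z) = {3,4,5,6,7}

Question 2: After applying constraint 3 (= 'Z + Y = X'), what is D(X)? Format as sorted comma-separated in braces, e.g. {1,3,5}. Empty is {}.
Constraint 1 (Y != Z) on D(Y)={2,3,4,5,6,7} D(Z)={3,4,5,6,7}: no change
Constraint 2 (X != Z) on D(X)={3,6,7} D(Z)={3,4,5,6,7}: no change
Constraint 3 (Z + Y = X) on D(Z)={3,4,5,6,7} D(Y)={2,3,4,5,6,7} D(X)={3,6,7}: Z {3,4,5,6,7}->{3,4,5}; Y {2,3,4,5,6,7}->{2,3,4}; X {3,6,7}->{6,7}
So after constraint 3: D(X) = {6,7}

Answer: {6,7}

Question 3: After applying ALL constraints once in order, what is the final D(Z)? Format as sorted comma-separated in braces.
Answer: {3,4,5}

Derivation:
Constraint 1 (Y != Z) on D(Y)={2,3,4,5,6,7} D(Z)={3,4,5,6,7}: no change
Constraint 2 (X != Z) on D(X)={3,6,7} D(Z)={3,4,5,6,7}: no change
Constraint 3 (Z + Y = X) on D(Z)={3,4,5,6,7} D(Y)={2,3,4,5,6,7} D(X)={3,6,7}: Z {3,4,5,6,7}->{3,4,5}; Y {2,3,4,5,6,7}->{2,3,4}; X {3,6,7}->{6,7}
So after all 3 constraints: D(Z) = {3,4,5}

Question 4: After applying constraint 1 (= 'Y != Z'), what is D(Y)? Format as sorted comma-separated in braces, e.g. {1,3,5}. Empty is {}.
Constraint 1 (Y != Z) on D(Y)={2,3,4,5,6,7} D(Z)={3,4,5,6,7}: no change
So after constraint 1: D(Y) = {2,3,4,5,6,7}

Answer: {2,3,4,5,6,7}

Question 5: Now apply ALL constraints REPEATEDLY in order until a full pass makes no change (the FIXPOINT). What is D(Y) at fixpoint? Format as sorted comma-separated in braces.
Answer: {2,3,4}

Derivation:
pass 0 (initial): D(Y)={2,3,4,5,6,7}
pass 1: X {3,6,7}->{6,7}; Y {2,3,4,5,6,7}->{2,3,4}; Z {3,4,5,6,7}->{3,4,5}
pass 2: no change
Fixpoint after 2 passes: D(Y) = {2,3,4}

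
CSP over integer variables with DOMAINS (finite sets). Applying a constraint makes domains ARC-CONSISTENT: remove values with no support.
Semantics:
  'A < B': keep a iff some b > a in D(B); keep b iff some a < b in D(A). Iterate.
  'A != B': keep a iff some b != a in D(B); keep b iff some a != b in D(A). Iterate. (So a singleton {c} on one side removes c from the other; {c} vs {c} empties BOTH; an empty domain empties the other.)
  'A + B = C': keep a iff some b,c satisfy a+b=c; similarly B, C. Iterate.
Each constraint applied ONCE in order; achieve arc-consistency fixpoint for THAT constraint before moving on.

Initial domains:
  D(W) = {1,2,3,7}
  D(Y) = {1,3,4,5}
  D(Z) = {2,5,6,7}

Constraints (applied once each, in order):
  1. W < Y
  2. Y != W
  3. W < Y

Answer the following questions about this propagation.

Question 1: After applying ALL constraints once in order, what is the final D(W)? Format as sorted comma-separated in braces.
Answer: {1,2,3}

Derivation:
Constraint 1 (W < Y) on D(W)={1,2,3,7} D(Y)={1,3,4,5}: W {1,2,3,7}->{1,2,3}; Y {1,3,4,5}->{3,4,5}
Constraint 2 (Y != W) on D(Y)={3,4,5} D(W)={1,2,3}: no change
Constraint 3 (W < Y) on D(W)={1,2,3} D(Y)={3,4,5}: no change
So after all 3 constraints: D(W) = {1,2,3}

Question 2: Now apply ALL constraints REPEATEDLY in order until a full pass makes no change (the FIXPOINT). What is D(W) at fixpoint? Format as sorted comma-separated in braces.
pass 0 (initial): D(W)={1,2,3,7}
pass 1: W {1,2,3,7}->{1,2,3}; Y {1,3,4,5}->{3,4,5}
pass 2: no change
Fixpoint after 2 passes: D(W) = {1,2,3}

Answer: {1,2,3}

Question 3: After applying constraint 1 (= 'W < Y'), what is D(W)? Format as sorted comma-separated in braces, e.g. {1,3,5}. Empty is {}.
Answer: {1,2,3}

Derivation:
Constraint 1 (W < Y) on D(W)={1,2,3,7} D(Y)={1,3,4,5}: W {1,2,3,7}->{1,2,3}; Y {1,3,4,5}->{3,4,5}
So after constraint 1: D(W) = {1,2,3}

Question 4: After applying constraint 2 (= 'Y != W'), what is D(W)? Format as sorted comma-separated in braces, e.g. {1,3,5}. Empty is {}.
Answer: {1,2,3}

Derivation:
Constraint 1 (W < Y) on D(W)={1,2,3,7} D(Y)={1,3,4,5}: W {1,2,3,7}->{1,2,3}; Y {1,3,4,5}->{3,4,5}
Constraint 2 (Y != W) on D(Y)={3,4,5} D(W)={1,2,3}: no change
So after constraint 2: D(W) = {1,2,3}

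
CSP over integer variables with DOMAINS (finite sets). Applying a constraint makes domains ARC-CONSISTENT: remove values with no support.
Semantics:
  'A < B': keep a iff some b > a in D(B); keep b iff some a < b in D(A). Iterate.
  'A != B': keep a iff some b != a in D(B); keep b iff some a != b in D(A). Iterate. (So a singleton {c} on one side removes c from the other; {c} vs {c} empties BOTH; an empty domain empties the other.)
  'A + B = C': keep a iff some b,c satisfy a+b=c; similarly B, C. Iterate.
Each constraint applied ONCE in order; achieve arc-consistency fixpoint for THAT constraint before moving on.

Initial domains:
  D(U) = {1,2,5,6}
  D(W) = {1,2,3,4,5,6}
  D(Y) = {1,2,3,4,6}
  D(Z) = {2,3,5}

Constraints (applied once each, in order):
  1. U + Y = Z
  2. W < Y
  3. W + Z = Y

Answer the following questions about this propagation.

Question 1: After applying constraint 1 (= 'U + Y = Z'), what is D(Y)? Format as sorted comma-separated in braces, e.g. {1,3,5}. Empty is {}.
Constraint 1 (U + Y = Z) on D(U)={1,2,5,6} D(Y)={1,2,3,4,6} D(Z)={2,3,5}: U {1,2,5,6}->{1,2}; Y {1,2,3,4,6}->{1,2,3,4}
So after constraint 1: D(Y) = {1,2,3,4}

Answer: {1,2,3,4}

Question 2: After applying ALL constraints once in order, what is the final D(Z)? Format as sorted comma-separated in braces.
Constraint 1 (U + Y = Z) on D(U)={1,2,5,6} D(Y)={1,2,3,4,6} D(Z)={2,3,5}: U {1,2,5,6}->{1,2}; Y {1,2,3,4,6}->{1,2,3,4}
Constraint 2 (W < Y) on D(W)={1,2,3,4,5,6} D(Y)={1,2,3,4}: W {1,2,3,4,5,6}->{1,2,3}; Y {1,2,3,4}->{2,3,4}
Constraint 3 (W + Z = Y) on D(W)={1,2,3} D(Z)={2,3,5} D(Y)={2,3,4}: W {1,2,3}->{1,2}; Z {2,3,5}->{2,3}; Y {2,3,4}->{3,4}
So after all 3 constraints: D(Z) = {2,3}

Answer: {2,3}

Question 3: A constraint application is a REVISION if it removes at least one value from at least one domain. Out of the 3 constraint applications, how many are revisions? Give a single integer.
Constraint 1 (U + Y = Z) on D(U)={1,2,5,6} D(Y)={1,2,3,4,6} D(Z)={2,3,5}: U {1,2,5,6}->{1,2}; Y {1,2,3,4,6}->{1,2,3,4} => REVISION
Constraint 2 (W < Y) on D(W)={1,2,3,4,5,6} D(Y)={1,2,3,4}: W {1,2,3,4,5,6}->{1,2,3}; Y {1,2,3,4}->{2,3,4} => REVISION
Constraint 3 (W + Z = Y) on D(W)={1,2,3} D(Z)={2,3,5} D(Y)={2,3,4}: W {1,2,3}->{1,2}; Z {2,3,5}->{2,3}; Y {2,3,4}->{3,4} => REVISION
Total revisions = 3

Answer: 3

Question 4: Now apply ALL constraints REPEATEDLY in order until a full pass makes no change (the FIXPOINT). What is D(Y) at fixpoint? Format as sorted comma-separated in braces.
pass 0 (initial): D(Y)={1,2,3,4,6}
pass 1: U {1,2,5,6}->{1,2}; W {1,2,3,4,5,6}->{1,2}; Y {1,2,3,4,6}->{3,4}; Z {2,3,5}->{2,3}
pass 2: U {1,2}->{}; W {1,2}->{}; Y {3,4}->{}; Z {2,3}->{}
pass 3: no change
Fixpoint after 3 passes: D(Y) = {}

Answer: {}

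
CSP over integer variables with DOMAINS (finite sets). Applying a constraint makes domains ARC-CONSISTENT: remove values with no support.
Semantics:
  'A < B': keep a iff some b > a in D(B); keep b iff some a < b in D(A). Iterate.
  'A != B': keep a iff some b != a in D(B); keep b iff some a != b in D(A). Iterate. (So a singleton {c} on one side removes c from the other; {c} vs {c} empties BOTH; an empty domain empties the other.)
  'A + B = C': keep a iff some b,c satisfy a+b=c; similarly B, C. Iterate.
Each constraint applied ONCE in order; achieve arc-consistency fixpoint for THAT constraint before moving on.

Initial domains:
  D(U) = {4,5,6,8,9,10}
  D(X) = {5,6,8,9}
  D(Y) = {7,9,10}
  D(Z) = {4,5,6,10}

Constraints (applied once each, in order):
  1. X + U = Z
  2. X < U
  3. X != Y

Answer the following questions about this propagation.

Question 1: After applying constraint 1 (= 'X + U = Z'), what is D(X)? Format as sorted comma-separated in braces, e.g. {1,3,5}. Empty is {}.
Answer: {5,6}

Derivation:
Constraint 1 (X + U = Z) on D(X)={5,6,8,9} D(U)={4,5,6,8,9,10} D(Z)={4,5,6,10}: X {5,6,8,9}->{5,6}; U {4,5,6,8,9,10}->{4,5}; Z {4,5,6,10}->{10}
So after constraint 1: D(X) = {5,6}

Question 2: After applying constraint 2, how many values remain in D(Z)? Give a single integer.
Constraint 1 (X + U = Z) on D(X)={5,6,8,9} D(U)={4,5,6,8,9,10} D(Z)={4,5,6,10}: X {5,6,8,9}->{5,6}; U {4,5,6,8,9,10}->{4,5}; Z {4,5,6,10}->{10}
Constraint 2 (X < U) on D(X)={5,6} D(U)={4,5}: X {5,6}->{}; U {4,5}->{}
So after constraint 2: D(Z)={10}, size = 1

Answer: 1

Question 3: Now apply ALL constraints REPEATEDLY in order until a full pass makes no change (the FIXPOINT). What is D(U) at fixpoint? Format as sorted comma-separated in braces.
pass 0 (initial): D(U)={4,5,6,8,9,10}
pass 1: U {4,5,6,8,9,10}->{}; X {5,6,8,9}->{}; Y {7,9,10}->{}; Z {4,5,6,10}->{10}
pass 2: Z {10}->{}
pass 3: no change
Fixpoint after 3 passes: D(U) = {}

Answer: {}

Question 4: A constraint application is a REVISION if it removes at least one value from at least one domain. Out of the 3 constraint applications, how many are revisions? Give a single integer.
Constraint 1 (X + U = Z) on D(X)={5,6,8,9} D(U)={4,5,6,8,9,10} D(Z)={4,5,6,10}: X {5,6,8,9}->{5,6}; U {4,5,6,8,9,10}->{4,5}; Z {4,5,6,10}->{10} => REVISION
Constraint 2 (X < U) on D(X)={5,6} D(U)={4,5}: X {5,6}->{}; U {4,5}->{} => REVISION
Constraint 3 (X != Y) on D(X)={} D(Y)={7,9,10}: Y {7,9,10}->{} => REVISION
Total revisions = 3

Answer: 3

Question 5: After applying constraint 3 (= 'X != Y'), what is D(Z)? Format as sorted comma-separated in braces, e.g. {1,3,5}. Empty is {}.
Answer: {10}

Derivation:
Constraint 1 (X + U = Z) on D(X)={5,6,8,9} D(U)={4,5,6,8,9,10} D(Z)={4,5,6,10}: X {5,6,8,9}->{5,6}; U {4,5,6,8,9,10}->{4,5}; Z {4,5,6,10}->{10}
Constraint 2 (X < U) on D(X)={5,6} D(U)={4,5}: X {5,6}->{}; U {4,5}->{}
Constraint 3 (X != Y) on D(X)={} D(Y)={7,9,10}: Y {7,9,10}->{}
So after constraint 3: D(Z) = {10}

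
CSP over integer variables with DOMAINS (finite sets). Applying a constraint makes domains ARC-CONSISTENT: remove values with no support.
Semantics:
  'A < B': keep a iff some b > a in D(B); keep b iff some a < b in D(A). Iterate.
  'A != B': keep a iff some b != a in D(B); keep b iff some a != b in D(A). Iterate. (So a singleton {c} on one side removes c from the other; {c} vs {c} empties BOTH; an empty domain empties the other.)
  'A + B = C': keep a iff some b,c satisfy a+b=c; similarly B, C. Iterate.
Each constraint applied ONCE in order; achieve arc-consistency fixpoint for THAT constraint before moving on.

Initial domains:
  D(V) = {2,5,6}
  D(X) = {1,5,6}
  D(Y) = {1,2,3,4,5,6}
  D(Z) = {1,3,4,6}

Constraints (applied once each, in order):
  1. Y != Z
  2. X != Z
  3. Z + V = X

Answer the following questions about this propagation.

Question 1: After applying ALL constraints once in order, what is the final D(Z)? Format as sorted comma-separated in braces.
Constraint 1 (Y != Z) on D(Y)={1,2,3,4,5,6} D(Z)={1,3,4,6}: no change
Constraint 2 (X != Z) on D(X)={1,5,6} D(Z)={1,3,4,6}: no change
Constraint 3 (Z + V = X) on D(Z)={1,3,4,6} D(V)={2,5,6} D(X)={1,5,6}: Z {1,3,4,6}->{1,3,4}; V {2,5,6}->{2,5}; X {1,5,6}->{5,6}
So after all 3 constraints: D(Z) = {1,3,4}

Answer: {1,3,4}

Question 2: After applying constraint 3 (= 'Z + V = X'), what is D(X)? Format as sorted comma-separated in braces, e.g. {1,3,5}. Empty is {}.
Answer: {5,6}

Derivation:
Constraint 1 (Y != Z) on D(Y)={1,2,3,4,5,6} D(Z)={1,3,4,6}: no change
Constraint 2 (X != Z) on D(X)={1,5,6} D(Z)={1,3,4,6}: no change
Constraint 3 (Z + V = X) on D(Z)={1,3,4,6} D(V)={2,5,6} D(X)={1,5,6}: Z {1,3,4,6}->{1,3,4}; V {2,5,6}->{2,5}; X {1,5,6}->{5,6}
So after constraint 3: D(X) = {5,6}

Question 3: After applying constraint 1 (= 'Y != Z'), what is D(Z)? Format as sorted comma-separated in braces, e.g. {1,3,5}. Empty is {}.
Answer: {1,3,4,6}

Derivation:
Constraint 1 (Y != Z) on D(Y)={1,2,3,4,5,6} D(Z)={1,3,4,6}: no change
So after constraint 1: D(Z) = {1,3,4,6}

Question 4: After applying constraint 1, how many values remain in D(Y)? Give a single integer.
Answer: 6

Derivation:
Constraint 1 (Y != Z) on D(Y)={1,2,3,4,5,6} D(Z)={1,3,4,6}: no change
So after constraint 1: D(Y)={1,2,3,4,5,6}, size = 6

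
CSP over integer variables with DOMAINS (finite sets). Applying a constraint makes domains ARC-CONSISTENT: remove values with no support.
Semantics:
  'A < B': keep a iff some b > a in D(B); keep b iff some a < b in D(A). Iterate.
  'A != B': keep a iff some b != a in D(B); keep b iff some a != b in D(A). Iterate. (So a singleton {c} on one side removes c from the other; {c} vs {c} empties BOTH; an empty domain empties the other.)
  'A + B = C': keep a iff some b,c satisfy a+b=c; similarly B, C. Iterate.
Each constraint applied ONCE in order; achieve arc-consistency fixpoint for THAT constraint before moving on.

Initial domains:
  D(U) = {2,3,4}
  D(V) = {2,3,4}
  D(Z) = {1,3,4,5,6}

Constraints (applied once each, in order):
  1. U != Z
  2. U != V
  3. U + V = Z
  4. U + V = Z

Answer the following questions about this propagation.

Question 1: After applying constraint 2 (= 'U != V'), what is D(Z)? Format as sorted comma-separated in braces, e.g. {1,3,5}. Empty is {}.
Answer: {1,3,4,5,6}

Derivation:
Constraint 1 (U != Z) on D(U)={2,3,4} D(Z)={1,3,4,5,6}: no change
Constraint 2 (U != V) on D(U)={2,3,4} D(V)={2,3,4}: no change
So after constraint 2: D(Z) = {1,3,4,5,6}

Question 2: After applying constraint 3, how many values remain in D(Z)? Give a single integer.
Answer: 3

Derivation:
Constraint 1 (U != Z) on D(U)={2,3,4} D(Z)={1,3,4,5,6}: no change
Constraint 2 (U != V) on D(U)={2,3,4} D(V)={2,3,4}: no change
Constraint 3 (U + V = Z) on D(U)={2,3,4} D(V)={2,3,4} D(Z)={1,3,4,5,6}: Z {1,3,4,5,6}->{4,5,6}
So after constraint 3: D(Z)={4,5,6}, size = 3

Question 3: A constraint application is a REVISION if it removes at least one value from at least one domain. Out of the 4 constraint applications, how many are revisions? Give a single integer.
Constraint 1 (U != Z) on D(U)={2,3,4} D(Z)={1,3,4,5,6}: no change => not a revision
Constraint 2 (U != V) on D(U)={2,3,4} D(V)={2,3,4}: no change => not a revision
Constraint 3 (U + V = Z) on D(U)={2,3,4} D(V)={2,3,4} D(Z)={1,3,4,5,6}: Z {1,3,4,5,6}->{4,5,6} => REVISION
Constraint 4 (U + V = Z) on D(U)={2,3,4} D(V)={2,3,4} D(Z)={4,5,6}: no change => not a revision
Total revisions = 1

Answer: 1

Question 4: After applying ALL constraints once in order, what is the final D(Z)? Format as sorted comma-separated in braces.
Answer: {4,5,6}

Derivation:
Constraint 1 (U != Z) on D(U)={2,3,4} D(Z)={1,3,4,5,6}: no change
Constraint 2 (U != V) on D(U)={2,3,4} D(V)={2,3,4}: no change
Constraint 3 (U + V = Z) on D(U)={2,3,4} D(V)={2,3,4} D(Z)={1,3,4,5,6}: Z {1,3,4,5,6}->{4,5,6}
Constraint 4 (U + V = Z) on D(U)={2,3,4} D(V)={2,3,4} D(Z)={4,5,6}: no change
So after all 4 constraints: D(Z) = {4,5,6}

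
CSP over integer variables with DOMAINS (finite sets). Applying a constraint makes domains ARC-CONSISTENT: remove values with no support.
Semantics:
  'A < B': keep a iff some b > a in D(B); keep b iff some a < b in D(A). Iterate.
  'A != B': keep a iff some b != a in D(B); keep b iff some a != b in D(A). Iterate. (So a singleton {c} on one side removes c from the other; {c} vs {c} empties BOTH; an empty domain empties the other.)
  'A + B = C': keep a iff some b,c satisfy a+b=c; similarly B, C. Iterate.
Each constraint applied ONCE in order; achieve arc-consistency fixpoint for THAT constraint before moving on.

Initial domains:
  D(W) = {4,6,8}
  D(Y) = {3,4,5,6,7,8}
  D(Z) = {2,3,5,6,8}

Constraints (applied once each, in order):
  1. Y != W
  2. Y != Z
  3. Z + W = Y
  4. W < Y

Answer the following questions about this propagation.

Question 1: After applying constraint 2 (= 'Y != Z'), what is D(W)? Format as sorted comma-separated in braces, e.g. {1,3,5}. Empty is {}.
Constraint 1 (Y != W) on D(Y)={3,4,5,6,7,8} D(W)={4,6,8}: no change
Constraint 2 (Y != Z) on D(Y)={3,4,5,6,7,8} D(Z)={2,3,5,6,8}: no change
So after constraint 2: D(W) = {4,6,8}

Answer: {4,6,8}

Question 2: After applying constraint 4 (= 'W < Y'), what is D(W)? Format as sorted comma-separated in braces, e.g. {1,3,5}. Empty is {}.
Answer: {4,6}

Derivation:
Constraint 1 (Y != W) on D(Y)={3,4,5,6,7,8} D(W)={4,6,8}: no change
Constraint 2 (Y != Z) on D(Y)={3,4,5,6,7,8} D(Z)={2,3,5,6,8}: no change
Constraint 3 (Z + W = Y) on D(Z)={2,3,5,6,8} D(W)={4,6,8} D(Y)={3,4,5,6,7,8}: Z {2,3,5,6,8}->{2,3}; W {4,6,8}->{4,6}; Y {3,4,5,6,7,8}->{6,7,8}
Constraint 4 (W < Y) on D(W)={4,6} D(Y)={6,7,8}: no change
So after constraint 4: D(W) = {4,6}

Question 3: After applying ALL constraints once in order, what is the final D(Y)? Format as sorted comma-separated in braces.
Constraint 1 (Y != W) on D(Y)={3,4,5,6,7,8} D(W)={4,6,8}: no change
Constraint 2 (Y != Z) on D(Y)={3,4,5,6,7,8} D(Z)={2,3,5,6,8}: no change
Constraint 3 (Z + W = Y) on D(Z)={2,3,5,6,8} D(W)={4,6,8} D(Y)={3,4,5,6,7,8}: Z {2,3,5,6,8}->{2,3}; W {4,6,8}->{4,6}; Y {3,4,5,6,7,8}->{6,7,8}
Constraint 4 (W < Y) on D(W)={4,6} D(Y)={6,7,8}: no change
So after all 4 constraints: D(Y) = {6,7,8}

Answer: {6,7,8}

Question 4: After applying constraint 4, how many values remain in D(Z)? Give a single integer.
Constraint 1 (Y != W) on D(Y)={3,4,5,6,7,8} D(W)={4,6,8}: no change
Constraint 2 (Y != Z) on D(Y)={3,4,5,6,7,8} D(Z)={2,3,5,6,8}: no change
Constraint 3 (Z + W = Y) on D(Z)={2,3,5,6,8} D(W)={4,6,8} D(Y)={3,4,5,6,7,8}: Z {2,3,5,6,8}->{2,3}; W {4,6,8}->{4,6}; Y {3,4,5,6,7,8}->{6,7,8}
Constraint 4 (W < Y) on D(W)={4,6} D(Y)={6,7,8}: no change
So after constraint 4: D(Z)={2,3}, size = 2

Answer: 2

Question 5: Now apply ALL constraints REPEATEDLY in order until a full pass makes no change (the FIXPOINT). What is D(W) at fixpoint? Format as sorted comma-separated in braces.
pass 0 (initial): D(W)={4,6,8}
pass 1: W {4,6,8}->{4,6}; Y {3,4,5,6,7,8}->{6,7,8}; Z {2,3,5,6,8}->{2,3}
pass 2: no change
Fixpoint after 2 passes: D(W) = {4,6}

Answer: {4,6}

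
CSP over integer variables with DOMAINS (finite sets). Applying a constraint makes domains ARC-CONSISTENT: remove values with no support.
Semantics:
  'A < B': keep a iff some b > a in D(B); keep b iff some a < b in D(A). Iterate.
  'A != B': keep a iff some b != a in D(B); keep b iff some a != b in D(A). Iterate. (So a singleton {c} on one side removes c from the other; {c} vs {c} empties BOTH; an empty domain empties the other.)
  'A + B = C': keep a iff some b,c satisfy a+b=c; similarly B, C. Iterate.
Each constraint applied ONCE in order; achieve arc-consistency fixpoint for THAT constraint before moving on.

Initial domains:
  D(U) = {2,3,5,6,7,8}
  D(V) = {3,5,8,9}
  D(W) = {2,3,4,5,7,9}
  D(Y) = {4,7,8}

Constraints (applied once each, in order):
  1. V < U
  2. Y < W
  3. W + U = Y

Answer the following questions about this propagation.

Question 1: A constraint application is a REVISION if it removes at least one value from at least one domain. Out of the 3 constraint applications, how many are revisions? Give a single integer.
Constraint 1 (V < U) on D(V)={3,5,8,9} D(U)={2,3,5,6,7,8}: V {3,5,8,9}->{3,5}; U {2,3,5,6,7,8}->{5,6,7,8} => REVISION
Constraint 2 (Y < W) on D(Y)={4,7,8} D(W)={2,3,4,5,7,9}: W {2,3,4,5,7,9}->{5,7,9} => REVISION
Constraint 3 (W + U = Y) on D(W)={5,7,9} D(U)={5,6,7,8} D(Y)={4,7,8}: W {5,7,9}->{}; U {5,6,7,8}->{}; Y {4,7,8}->{} => REVISION
Total revisions = 3

Answer: 3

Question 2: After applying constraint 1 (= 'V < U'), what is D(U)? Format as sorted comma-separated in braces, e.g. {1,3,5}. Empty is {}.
Answer: {5,6,7,8}

Derivation:
Constraint 1 (V < U) on D(V)={3,5,8,9} D(U)={2,3,5,6,7,8}: V {3,5,8,9}->{3,5}; U {2,3,5,6,7,8}->{5,6,7,8}
So after constraint 1: D(U) = {5,6,7,8}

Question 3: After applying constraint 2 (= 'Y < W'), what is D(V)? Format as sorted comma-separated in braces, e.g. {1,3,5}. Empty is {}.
Constraint 1 (V < U) on D(V)={3,5,8,9} D(U)={2,3,5,6,7,8}: V {3,5,8,9}->{3,5}; U {2,3,5,6,7,8}->{5,6,7,8}
Constraint 2 (Y < W) on D(Y)={4,7,8} D(W)={2,3,4,5,7,9}: W {2,3,4,5,7,9}->{5,7,9}
So after constraint 2: D(V) = {3,5}

Answer: {3,5}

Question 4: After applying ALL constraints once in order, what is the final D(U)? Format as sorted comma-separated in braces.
Answer: {}

Derivation:
Constraint 1 (V < U) on D(V)={3,5,8,9} D(U)={2,3,5,6,7,8}: V {3,5,8,9}->{3,5}; U {2,3,5,6,7,8}->{5,6,7,8}
Constraint 2 (Y < W) on D(Y)={4,7,8} D(W)={2,3,4,5,7,9}: W {2,3,4,5,7,9}->{5,7,9}
Constraint 3 (W + U = Y) on D(W)={5,7,9} D(U)={5,6,7,8} D(Y)={4,7,8}: W {5,7,9}->{}; U {5,6,7,8}->{}; Y {4,7,8}->{}
So after all 3 constraints: D(U) = {}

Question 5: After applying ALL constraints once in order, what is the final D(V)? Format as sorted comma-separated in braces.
Constraint 1 (V < U) on D(V)={3,5,8,9} D(U)={2,3,5,6,7,8}: V {3,5,8,9}->{3,5}; U {2,3,5,6,7,8}->{5,6,7,8}
Constraint 2 (Y < W) on D(Y)={4,7,8} D(W)={2,3,4,5,7,9}: W {2,3,4,5,7,9}->{5,7,9}
Constraint 3 (W + U = Y) on D(W)={5,7,9} D(U)={5,6,7,8} D(Y)={4,7,8}: W {5,7,9}->{}; U {5,6,7,8}->{}; Y {4,7,8}->{}
So after all 3 constraints: D(V) = {3,5}

Answer: {3,5}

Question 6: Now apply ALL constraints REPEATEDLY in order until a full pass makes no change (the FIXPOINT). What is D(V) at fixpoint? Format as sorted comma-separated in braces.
Answer: {}

Derivation:
pass 0 (initial): D(V)={3,5,8,9}
pass 1: U {2,3,5,6,7,8}->{}; V {3,5,8,9}->{3,5}; W {2,3,4,5,7,9}->{}; Y {4,7,8}->{}
pass 2: V {3,5}->{}
pass 3: no change
Fixpoint after 3 passes: D(V) = {}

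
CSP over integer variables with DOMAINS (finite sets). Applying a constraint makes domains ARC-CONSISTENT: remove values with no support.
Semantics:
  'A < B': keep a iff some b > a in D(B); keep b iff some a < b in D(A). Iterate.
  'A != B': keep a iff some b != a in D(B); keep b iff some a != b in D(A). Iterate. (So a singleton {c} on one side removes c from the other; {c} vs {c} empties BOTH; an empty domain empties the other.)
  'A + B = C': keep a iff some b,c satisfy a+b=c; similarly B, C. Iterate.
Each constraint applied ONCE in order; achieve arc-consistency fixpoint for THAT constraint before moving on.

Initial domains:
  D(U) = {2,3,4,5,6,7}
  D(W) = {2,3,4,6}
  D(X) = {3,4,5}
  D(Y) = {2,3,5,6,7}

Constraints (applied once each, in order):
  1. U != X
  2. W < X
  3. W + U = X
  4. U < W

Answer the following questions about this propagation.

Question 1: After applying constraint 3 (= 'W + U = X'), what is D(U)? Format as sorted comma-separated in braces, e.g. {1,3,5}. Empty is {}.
Constraint 1 (U != X) on D(U)={2,3,4,5,6,7} D(X)={3,4,5}: no change
Constraint 2 (W < X) on D(W)={2,3,4,6} D(X)={3,4,5}: W {2,3,4,6}->{2,3,4}
Constraint 3 (W + U = X) on D(W)={2,3,4} D(U)={2,3,4,5,6,7} D(X)={3,4,5}: W {2,3,4}->{2,3}; U {2,3,4,5,6,7}->{2,3}; X {3,4,5}->{4,5}
So after constraint 3: D(U) = {2,3}

Answer: {2,3}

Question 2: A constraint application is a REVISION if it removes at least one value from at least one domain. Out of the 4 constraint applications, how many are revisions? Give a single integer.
Answer: 3

Derivation:
Constraint 1 (U != X) on D(U)={2,3,4,5,6,7} D(X)={3,4,5}: no change => not a revision
Constraint 2 (W < X) on D(W)={2,3,4,6} D(X)={3,4,5}: W {2,3,4,6}->{2,3,4} => REVISION
Constraint 3 (W + U = X) on D(W)={2,3,4} D(U)={2,3,4,5,6,7} D(X)={3,4,5}: W {2,3,4}->{2,3}; U {2,3,4,5,6,7}->{2,3}; X {3,4,5}->{4,5} => REVISION
Constraint 4 (U < W) on D(U)={2,3} D(W)={2,3}: U {2,3}->{2}; W {2,3}->{3} => REVISION
Total revisions = 3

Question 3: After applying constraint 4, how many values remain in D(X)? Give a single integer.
Answer: 2

Derivation:
Constraint 1 (U != X) on D(U)={2,3,4,5,6,7} D(X)={3,4,5}: no change
Constraint 2 (W < X) on D(W)={2,3,4,6} D(X)={3,4,5}: W {2,3,4,6}->{2,3,4}
Constraint 3 (W + U = X) on D(W)={2,3,4} D(U)={2,3,4,5,6,7} D(X)={3,4,5}: W {2,3,4}->{2,3}; U {2,3,4,5,6,7}->{2,3}; X {3,4,5}->{4,5}
Constraint 4 (U < W) on D(U)={2,3} D(W)={2,3}: U {2,3}->{2}; W {2,3}->{3}
So after constraint 4: D(X)={4,5}, size = 2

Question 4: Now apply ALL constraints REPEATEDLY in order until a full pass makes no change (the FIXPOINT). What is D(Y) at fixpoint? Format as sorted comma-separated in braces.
Answer: {2,3,5,6,7}

Derivation:
pass 0 (initial): D(Y)={2,3,5,6,7}
pass 1: U {2,3,4,5,6,7}->{2}; W {2,3,4,6}->{3}; X {3,4,5}->{4,5}
pass 2: X {4,5}->{5}
pass 3: no change
Fixpoint after 3 passes: D(Y) = {2,3,5,6,7}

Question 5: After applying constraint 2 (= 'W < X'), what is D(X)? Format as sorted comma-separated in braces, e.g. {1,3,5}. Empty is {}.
Answer: {3,4,5}

Derivation:
Constraint 1 (U != X) on D(U)={2,3,4,5,6,7} D(X)={3,4,5}: no change
Constraint 2 (W < X) on D(W)={2,3,4,6} D(X)={3,4,5}: W {2,3,4,6}->{2,3,4}
So after constraint 2: D(X) = {3,4,5}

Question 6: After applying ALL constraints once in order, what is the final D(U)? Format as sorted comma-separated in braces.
Answer: {2}

Derivation:
Constraint 1 (U != X) on D(U)={2,3,4,5,6,7} D(X)={3,4,5}: no change
Constraint 2 (W < X) on D(W)={2,3,4,6} D(X)={3,4,5}: W {2,3,4,6}->{2,3,4}
Constraint 3 (W + U = X) on D(W)={2,3,4} D(U)={2,3,4,5,6,7} D(X)={3,4,5}: W {2,3,4}->{2,3}; U {2,3,4,5,6,7}->{2,3}; X {3,4,5}->{4,5}
Constraint 4 (U < W) on D(U)={2,3} D(W)={2,3}: U {2,3}->{2}; W {2,3}->{3}
So after all 4 constraints: D(U) = {2}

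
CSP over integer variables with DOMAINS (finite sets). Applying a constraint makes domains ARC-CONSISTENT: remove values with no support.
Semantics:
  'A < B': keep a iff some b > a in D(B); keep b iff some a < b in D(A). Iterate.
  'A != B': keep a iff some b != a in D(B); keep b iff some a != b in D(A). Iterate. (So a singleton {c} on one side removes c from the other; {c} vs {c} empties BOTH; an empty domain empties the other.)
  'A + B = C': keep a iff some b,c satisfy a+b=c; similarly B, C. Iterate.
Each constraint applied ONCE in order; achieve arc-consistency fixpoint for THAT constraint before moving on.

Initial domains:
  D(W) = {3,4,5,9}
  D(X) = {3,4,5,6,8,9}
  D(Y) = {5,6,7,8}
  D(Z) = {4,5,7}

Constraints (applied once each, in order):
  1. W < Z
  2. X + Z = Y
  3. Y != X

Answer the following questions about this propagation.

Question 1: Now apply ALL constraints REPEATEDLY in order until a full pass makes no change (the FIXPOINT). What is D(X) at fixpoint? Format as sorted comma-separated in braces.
pass 0 (initial): D(X)={3,4,5,6,8,9}
pass 1: W {3,4,5,9}->{3,4,5}; X {3,4,5,6,8,9}->{3,4}; Y {5,6,7,8}->{7,8}; Z {4,5,7}->{4,5}
pass 2: W {3,4,5}->{3,4}
pass 3: no change
Fixpoint after 3 passes: D(X) = {3,4}

Answer: {3,4}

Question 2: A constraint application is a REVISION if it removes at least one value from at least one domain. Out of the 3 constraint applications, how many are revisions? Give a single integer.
Constraint 1 (W < Z) on D(W)={3,4,5,9} D(Z)={4,5,7}: W {3,4,5,9}->{3,4,5} => REVISION
Constraint 2 (X + Z = Y) on D(X)={3,4,5,6,8,9} D(Z)={4,5,7} D(Y)={5,6,7,8}: X {3,4,5,6,8,9}->{3,4}; Z {4,5,7}->{4,5}; Y {5,6,7,8}->{7,8} => REVISION
Constraint 3 (Y != X) on D(Y)={7,8} D(X)={3,4}: no change => not a revision
Total revisions = 2

Answer: 2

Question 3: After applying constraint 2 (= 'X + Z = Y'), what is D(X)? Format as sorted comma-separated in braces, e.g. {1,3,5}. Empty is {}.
Answer: {3,4}

Derivation:
Constraint 1 (W < Z) on D(W)={3,4,5,9} D(Z)={4,5,7}: W {3,4,5,9}->{3,4,5}
Constraint 2 (X + Z = Y) on D(X)={3,4,5,6,8,9} D(Z)={4,5,7} D(Y)={5,6,7,8}: X {3,4,5,6,8,9}->{3,4}; Z {4,5,7}->{4,5}; Y {5,6,7,8}->{7,8}
So after constraint 2: D(X) = {3,4}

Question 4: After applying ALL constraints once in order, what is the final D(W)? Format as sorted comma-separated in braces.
Constraint 1 (W < Z) on D(W)={3,4,5,9} D(Z)={4,5,7}: W {3,4,5,9}->{3,4,5}
Constraint 2 (X + Z = Y) on D(X)={3,4,5,6,8,9} D(Z)={4,5,7} D(Y)={5,6,7,8}: X {3,4,5,6,8,9}->{3,4}; Z {4,5,7}->{4,5}; Y {5,6,7,8}->{7,8}
Constraint 3 (Y != X) on D(Y)={7,8} D(X)={3,4}: no change
So after all 3 constraints: D(W) = {3,4,5}

Answer: {3,4,5}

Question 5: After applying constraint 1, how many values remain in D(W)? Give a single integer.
Answer: 3

Derivation:
Constraint 1 (W < Z) on D(W)={3,4,5,9} D(Z)={4,5,7}: W {3,4,5,9}->{3,4,5}
So after constraint 1: D(W)={3,4,5}, size = 3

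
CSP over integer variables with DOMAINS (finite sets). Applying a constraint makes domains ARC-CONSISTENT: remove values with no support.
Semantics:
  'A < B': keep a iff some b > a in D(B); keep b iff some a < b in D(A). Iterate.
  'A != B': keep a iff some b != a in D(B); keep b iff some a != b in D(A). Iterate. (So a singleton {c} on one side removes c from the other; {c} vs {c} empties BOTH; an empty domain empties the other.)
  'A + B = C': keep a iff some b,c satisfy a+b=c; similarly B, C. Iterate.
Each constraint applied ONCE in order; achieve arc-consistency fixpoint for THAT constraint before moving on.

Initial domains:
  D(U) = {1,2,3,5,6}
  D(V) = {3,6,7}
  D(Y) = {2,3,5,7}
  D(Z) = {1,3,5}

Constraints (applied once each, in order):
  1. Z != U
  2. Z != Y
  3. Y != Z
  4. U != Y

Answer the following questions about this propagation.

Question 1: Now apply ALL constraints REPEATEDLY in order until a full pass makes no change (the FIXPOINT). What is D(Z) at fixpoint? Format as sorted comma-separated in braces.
pass 0 (initial): D(Z)={1,3,5}
pass 1: no change
Fixpoint after 1 passes: D(Z) = {1,3,5}

Answer: {1,3,5}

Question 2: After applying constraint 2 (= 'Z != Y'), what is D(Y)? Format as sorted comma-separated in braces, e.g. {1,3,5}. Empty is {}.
Answer: {2,3,5,7}

Derivation:
Constraint 1 (Z != U) on D(Z)={1,3,5} D(U)={1,2,3,5,6}: no change
Constraint 2 (Z != Y) on D(Z)={1,3,5} D(Y)={2,3,5,7}: no change
So after constraint 2: D(Y) = {2,3,5,7}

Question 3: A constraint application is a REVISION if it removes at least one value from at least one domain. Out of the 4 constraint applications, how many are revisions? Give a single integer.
Answer: 0

Derivation:
Constraint 1 (Z != U) on D(Z)={1,3,5} D(U)={1,2,3,5,6}: no change => not a revision
Constraint 2 (Z != Y) on D(Z)={1,3,5} D(Y)={2,3,5,7}: no change => not a revision
Constraint 3 (Y != Z) on D(Y)={2,3,5,7} D(Z)={1,3,5}: no change => not a revision
Constraint 4 (U != Y) on D(U)={1,2,3,5,6} D(Y)={2,3,5,7}: no change => not a revision
Total revisions = 0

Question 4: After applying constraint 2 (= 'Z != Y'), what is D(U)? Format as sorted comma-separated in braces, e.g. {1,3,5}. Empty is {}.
Answer: {1,2,3,5,6}

Derivation:
Constraint 1 (Z != U) on D(Z)={1,3,5} D(U)={1,2,3,5,6}: no change
Constraint 2 (Z != Y) on D(Z)={1,3,5} D(Y)={2,3,5,7}: no change
So after constraint 2: D(U) = {1,2,3,5,6}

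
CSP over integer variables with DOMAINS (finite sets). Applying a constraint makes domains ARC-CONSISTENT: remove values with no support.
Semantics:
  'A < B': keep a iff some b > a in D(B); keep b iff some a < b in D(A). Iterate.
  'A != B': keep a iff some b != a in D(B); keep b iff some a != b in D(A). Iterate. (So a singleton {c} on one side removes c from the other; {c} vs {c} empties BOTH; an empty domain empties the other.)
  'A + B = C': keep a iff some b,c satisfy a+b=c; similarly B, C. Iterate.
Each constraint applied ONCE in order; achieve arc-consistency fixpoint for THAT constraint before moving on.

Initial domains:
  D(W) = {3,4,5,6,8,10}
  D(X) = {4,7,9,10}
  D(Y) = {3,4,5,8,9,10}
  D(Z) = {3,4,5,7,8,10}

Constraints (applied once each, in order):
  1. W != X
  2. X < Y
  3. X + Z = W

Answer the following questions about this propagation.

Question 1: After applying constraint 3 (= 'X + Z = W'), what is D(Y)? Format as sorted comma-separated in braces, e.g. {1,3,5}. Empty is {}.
Answer: {5,8,9,10}

Derivation:
Constraint 1 (W != X) on D(W)={3,4,5,6,8,10} D(X)={4,7,9,10}: no change
Constraint 2 (X < Y) on D(X)={4,7,9,10} D(Y)={3,4,5,8,9,10}: X {4,7,9,10}->{4,7,9}; Y {3,4,5,8,9,10}->{5,8,9,10}
Constraint 3 (X + Z = W) on D(X)={4,7,9} D(Z)={3,4,5,7,8,10} D(W)={3,4,5,6,8,10}: X {4,7,9}->{4,7}; Z {3,4,5,7,8,10}->{3,4}; W {3,4,5,6,8,10}->{8,10}
So after constraint 3: D(Y) = {5,8,9,10}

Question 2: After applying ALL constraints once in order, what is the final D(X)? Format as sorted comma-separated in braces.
Constraint 1 (W != X) on D(W)={3,4,5,6,8,10} D(X)={4,7,9,10}: no change
Constraint 2 (X < Y) on D(X)={4,7,9,10} D(Y)={3,4,5,8,9,10}: X {4,7,9,10}->{4,7,9}; Y {3,4,5,8,9,10}->{5,8,9,10}
Constraint 3 (X + Z = W) on D(X)={4,7,9} D(Z)={3,4,5,7,8,10} D(W)={3,4,5,6,8,10}: X {4,7,9}->{4,7}; Z {3,4,5,7,8,10}->{3,4}; W {3,4,5,6,8,10}->{8,10}
So after all 3 constraints: D(X) = {4,7}

Answer: {4,7}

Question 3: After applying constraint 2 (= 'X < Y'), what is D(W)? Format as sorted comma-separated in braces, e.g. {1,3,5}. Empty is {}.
Constraint 1 (W != X) on D(W)={3,4,5,6,8,10} D(X)={4,7,9,10}: no change
Constraint 2 (X < Y) on D(X)={4,7,9,10} D(Y)={3,4,5,8,9,10}: X {4,7,9,10}->{4,7,9}; Y {3,4,5,8,9,10}->{5,8,9,10}
So after constraint 2: D(W) = {3,4,5,6,8,10}

Answer: {3,4,5,6,8,10}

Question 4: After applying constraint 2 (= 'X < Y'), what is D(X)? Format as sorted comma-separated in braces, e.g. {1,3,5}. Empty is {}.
Answer: {4,7,9}

Derivation:
Constraint 1 (W != X) on D(W)={3,4,5,6,8,10} D(X)={4,7,9,10}: no change
Constraint 2 (X < Y) on D(X)={4,7,9,10} D(Y)={3,4,5,8,9,10}: X {4,7,9,10}->{4,7,9}; Y {3,4,5,8,9,10}->{5,8,9,10}
So after constraint 2: D(X) = {4,7,9}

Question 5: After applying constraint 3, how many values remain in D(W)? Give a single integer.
Answer: 2

Derivation:
Constraint 1 (W != X) on D(W)={3,4,5,6,8,10} D(X)={4,7,9,10}: no change
Constraint 2 (X < Y) on D(X)={4,7,9,10} D(Y)={3,4,5,8,9,10}: X {4,7,9,10}->{4,7,9}; Y {3,4,5,8,9,10}->{5,8,9,10}
Constraint 3 (X + Z = W) on D(X)={4,7,9} D(Z)={3,4,5,7,8,10} D(W)={3,4,5,6,8,10}: X {4,7,9}->{4,7}; Z {3,4,5,7,8,10}->{3,4}; W {3,4,5,6,8,10}->{8,10}
So after constraint 3: D(W)={8,10}, size = 2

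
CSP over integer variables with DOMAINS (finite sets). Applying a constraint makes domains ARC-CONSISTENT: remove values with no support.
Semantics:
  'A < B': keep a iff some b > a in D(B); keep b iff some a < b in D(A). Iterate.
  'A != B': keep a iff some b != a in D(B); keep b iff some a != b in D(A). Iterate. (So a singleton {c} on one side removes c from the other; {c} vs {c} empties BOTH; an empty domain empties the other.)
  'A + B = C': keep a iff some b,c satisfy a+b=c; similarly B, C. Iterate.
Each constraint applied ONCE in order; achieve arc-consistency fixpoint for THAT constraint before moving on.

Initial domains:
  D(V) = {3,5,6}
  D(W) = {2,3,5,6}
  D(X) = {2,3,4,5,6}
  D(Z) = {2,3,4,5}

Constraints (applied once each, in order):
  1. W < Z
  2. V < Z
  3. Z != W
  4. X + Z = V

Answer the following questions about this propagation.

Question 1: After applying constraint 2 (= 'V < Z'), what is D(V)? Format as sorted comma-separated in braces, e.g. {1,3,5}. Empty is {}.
Answer: {3}

Derivation:
Constraint 1 (W < Z) on D(W)={2,3,5,6} D(Z)={2,3,4,5}: W {2,3,5,6}->{2,3}; Z {2,3,4,5}->{3,4,5}
Constraint 2 (V < Z) on D(V)={3,5,6} D(Z)={3,4,5}: V {3,5,6}->{3}; Z {3,4,5}->{4,5}
So after constraint 2: D(V) = {3}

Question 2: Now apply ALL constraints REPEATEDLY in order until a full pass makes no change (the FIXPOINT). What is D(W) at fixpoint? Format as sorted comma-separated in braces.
pass 0 (initial): D(W)={2,3,5,6}
pass 1: V {3,5,6}->{}; W {2,3,5,6}->{2,3}; X {2,3,4,5,6}->{}; Z {2,3,4,5}->{}
pass 2: W {2,3}->{}
pass 3: no change
Fixpoint after 3 passes: D(W) = {}

Answer: {}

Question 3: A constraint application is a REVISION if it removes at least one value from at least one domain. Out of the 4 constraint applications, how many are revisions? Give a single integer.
Answer: 3

Derivation:
Constraint 1 (W < Z) on D(W)={2,3,5,6} D(Z)={2,3,4,5}: W {2,3,5,6}->{2,3}; Z {2,3,4,5}->{3,4,5} => REVISION
Constraint 2 (V < Z) on D(V)={3,5,6} D(Z)={3,4,5}: V {3,5,6}->{3}; Z {3,4,5}->{4,5} => REVISION
Constraint 3 (Z != W) on D(Z)={4,5} D(W)={2,3}: no change => not a revision
Constraint 4 (X + Z = V) on D(X)={2,3,4,5,6} D(Z)={4,5} D(V)={3}: X {2,3,4,5,6}->{}; Z {4,5}->{}; V {3}->{} => REVISION
Total revisions = 3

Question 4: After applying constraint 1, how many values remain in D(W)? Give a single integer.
Answer: 2

Derivation:
Constraint 1 (W < Z) on D(W)={2,3,5,6} D(Z)={2,3,4,5}: W {2,3,5,6}->{2,3}; Z {2,3,4,5}->{3,4,5}
So after constraint 1: D(W)={2,3}, size = 2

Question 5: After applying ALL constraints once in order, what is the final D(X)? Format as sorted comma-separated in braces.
Answer: {}

Derivation:
Constraint 1 (W < Z) on D(W)={2,3,5,6} D(Z)={2,3,4,5}: W {2,3,5,6}->{2,3}; Z {2,3,4,5}->{3,4,5}
Constraint 2 (V < Z) on D(V)={3,5,6} D(Z)={3,4,5}: V {3,5,6}->{3}; Z {3,4,5}->{4,5}
Constraint 3 (Z != W) on D(Z)={4,5} D(W)={2,3}: no change
Constraint 4 (X + Z = V) on D(X)={2,3,4,5,6} D(Z)={4,5} D(V)={3}: X {2,3,4,5,6}->{}; Z {4,5}->{}; V {3}->{}
So after all 4 constraints: D(X) = {}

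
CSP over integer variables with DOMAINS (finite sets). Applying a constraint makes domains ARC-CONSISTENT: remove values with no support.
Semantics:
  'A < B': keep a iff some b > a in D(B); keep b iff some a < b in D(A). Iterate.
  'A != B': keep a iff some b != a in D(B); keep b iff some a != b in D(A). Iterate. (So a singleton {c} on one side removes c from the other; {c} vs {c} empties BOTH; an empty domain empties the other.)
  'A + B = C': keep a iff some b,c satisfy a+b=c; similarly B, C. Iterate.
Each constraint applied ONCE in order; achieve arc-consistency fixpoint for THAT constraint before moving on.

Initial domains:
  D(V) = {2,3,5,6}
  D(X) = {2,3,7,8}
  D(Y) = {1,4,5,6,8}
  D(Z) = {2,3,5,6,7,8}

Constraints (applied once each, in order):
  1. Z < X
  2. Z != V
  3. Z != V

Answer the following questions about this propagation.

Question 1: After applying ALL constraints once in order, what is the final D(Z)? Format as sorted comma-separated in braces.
Answer: {2,3,5,6,7}

Derivation:
Constraint 1 (Z < X) on D(Z)={2,3,5,6,7,8} D(X)={2,3,7,8}: Z {2,3,5,6,7,8}->{2,3,5,6,7}; X {2,3,7,8}->{3,7,8}
Constraint 2 (Z != V) on D(Z)={2,3,5,6,7} D(V)={2,3,5,6}: no change
Constraint 3 (Z != V) on D(Z)={2,3,5,6,7} D(V)={2,3,5,6}: no change
So after all 3 constraints: D(Z) = {2,3,5,6,7}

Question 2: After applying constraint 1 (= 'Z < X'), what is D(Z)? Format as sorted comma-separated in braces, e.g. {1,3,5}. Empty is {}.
Answer: {2,3,5,6,7}

Derivation:
Constraint 1 (Z < X) on D(Z)={2,3,5,6,7,8} D(X)={2,3,7,8}: Z {2,3,5,6,7,8}->{2,3,5,6,7}; X {2,3,7,8}->{3,7,8}
So after constraint 1: D(Z) = {2,3,5,6,7}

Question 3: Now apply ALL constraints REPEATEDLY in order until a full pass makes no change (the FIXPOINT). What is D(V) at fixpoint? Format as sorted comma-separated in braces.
Answer: {2,3,5,6}

Derivation:
pass 0 (initial): D(V)={2,3,5,6}
pass 1: X {2,3,7,8}->{3,7,8}; Z {2,3,5,6,7,8}->{2,3,5,6,7}
pass 2: no change
Fixpoint after 2 passes: D(V) = {2,3,5,6}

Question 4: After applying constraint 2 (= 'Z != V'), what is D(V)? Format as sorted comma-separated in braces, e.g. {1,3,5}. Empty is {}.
Constraint 1 (Z < X) on D(Z)={2,3,5,6,7,8} D(X)={2,3,7,8}: Z {2,3,5,6,7,8}->{2,3,5,6,7}; X {2,3,7,8}->{3,7,8}
Constraint 2 (Z != V) on D(Z)={2,3,5,6,7} D(V)={2,3,5,6}: no change
So after constraint 2: D(V) = {2,3,5,6}

Answer: {2,3,5,6}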